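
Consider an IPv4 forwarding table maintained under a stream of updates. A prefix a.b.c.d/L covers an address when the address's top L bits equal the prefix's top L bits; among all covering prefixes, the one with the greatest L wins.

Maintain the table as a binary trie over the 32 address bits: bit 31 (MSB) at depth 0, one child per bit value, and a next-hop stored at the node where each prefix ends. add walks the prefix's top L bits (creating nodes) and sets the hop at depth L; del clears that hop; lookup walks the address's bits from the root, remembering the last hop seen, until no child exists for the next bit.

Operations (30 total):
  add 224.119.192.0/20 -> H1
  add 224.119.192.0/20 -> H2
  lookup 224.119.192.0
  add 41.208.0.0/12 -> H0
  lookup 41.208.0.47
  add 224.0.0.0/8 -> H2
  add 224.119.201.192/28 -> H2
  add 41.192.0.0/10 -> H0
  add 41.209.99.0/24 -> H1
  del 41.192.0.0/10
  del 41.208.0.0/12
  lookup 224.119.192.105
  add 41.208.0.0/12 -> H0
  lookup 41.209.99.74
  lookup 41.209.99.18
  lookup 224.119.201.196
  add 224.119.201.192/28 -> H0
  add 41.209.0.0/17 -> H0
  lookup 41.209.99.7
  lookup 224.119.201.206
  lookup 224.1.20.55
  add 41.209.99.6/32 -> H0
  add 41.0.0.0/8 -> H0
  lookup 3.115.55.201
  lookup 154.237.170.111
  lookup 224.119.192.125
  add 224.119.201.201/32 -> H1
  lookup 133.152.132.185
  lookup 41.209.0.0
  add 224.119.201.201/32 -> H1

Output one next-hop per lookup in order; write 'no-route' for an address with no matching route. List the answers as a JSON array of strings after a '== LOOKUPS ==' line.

Apply in order:
  + 224.119.192.0/20 (H1) depth=20
  + 224.119.192.0/20 (H2) depth=20
  ? 224.119.192.0  path d0:-→d1:-→d2:-→d3:-→d4:-→d5:-→d6:-→d7:-→d8:-→d9:-→d10:-→d11:-→d12:-→d13:-→d14:-→d15:-→d16:-→d17:-→d18:-→d19:-→d20:H2  best=H2
  + 41.208.0.0/12 (H0) depth=12
  ? 41.208.0.47  path d0:-→d1:-→d2:-→d3:-→d4:-→d5:-→d6:-→d7:-→d8:-→d9:-→d10:-→d11:-→d12:H0  best=H0
  + 224.0.0.0/8 (H2) depth=8
  + 224.119.201.192/28 (H2) depth=28
  + 41.192.0.0/10 (H0) depth=10
  + 41.209.99.0/24 (H1) depth=24
  del 41.192.0.0/10 (clear depth 10)
  del 41.208.0.0/12 (clear depth 12)
  ? 224.119.192.105  path d0:-→d1:-→d2:-→d3:-→d4:-→d5:-→d6:-→d7:-→d8:H2→d9:-→d10:-→d11:-→d12:-→d13:-→d14:-→d15:-→d16:-→d17:-→d18:-→d19:-→d20:H2  best=H2
  + 41.208.0.0/12 (H0) depth=12
  ? 41.209.99.74  path d0:-→d1:-→d2:-→d3:-→d4:-→d5:-→d6:-→d7:-→d8:-→d9:-→d10:-→d11:-→d12:H0→d13:-→d14:-→d15:-→d16:-→d17:-→d18:-→d19:-→d20:-→d21:-→d22:-→d23:-→d24:H1  best=H1
  ? 41.209.99.18  path d0:-→d1:-→d2:-→d3:-→d4:-→d5:-→d6:-→d7:-→d8:-→d9:-→d10:-→d11:-→d12:H0→d13:-→d14:-→d15:-→d16:-→d17:-→d18:-→d19:-→d20:-→d21:-→d22:-→d23:-→d24:H1  best=H1
  ? 224.119.201.196  path d0:-→d1:-→d2:-→d3:-→d4:-→d5:-→d6:-→d7:-→d8:H2→d9:-→d10:-→d11:-→d12:-→d13:-→d14:-→d15:-→d16:-→d17:-→d18:-→d19:-→d20:H2→d21:-→d22:-→d23:-→d24:-→d25:-→d26:-→d27:-→d28:H2  best=H2
  + 224.119.201.192/28 (H0) depth=28
  + 41.209.0.0/17 (H0) depth=17
  ? 41.209.99.7  path d0:-→d1:-→d2:-→d3:-→d4:-→d5:-→d6:-→d7:-→d8:-→d9:-→d10:-→d11:-→d12:H0→d13:-→d14:-→d15:-→d16:-→d17:H0→d18:-→d19:-→d20:-→d21:-→d22:-→d23:-→d24:H1  best=H1
  ? 224.119.201.206  path d0:-→d1:-→d2:-→d3:-→d4:-→d5:-→d6:-→d7:-→d8:H2→d9:-→d10:-→d11:-→d12:-→d13:-→d14:-→d15:-→d16:-→d17:-→d18:-→d19:-→d20:H2→d21:-→d22:-→d23:-→d24:-→d25:-→d26:-→d27:-→d28:H0  best=H0
  ? 224.1.20.55  path d0:-→d1:-→d2:-→d3:-→d4:-→d5:-→d6:-→d7:-→d8:H2→d9:-  best=H2
  + 41.209.99.6/32 (H0) depth=32
  + 41.0.0.0/8 (H0) depth=8
  ? 3.115.55.201  path d0:-→d1:-→d2:-  best=no-route
  ? 154.237.170.111  path d0:-→d1:-  best=no-route
  ? 224.119.192.125  path d0:-→d1:-→d2:-→d3:-→d4:-→d5:-→d6:-→d7:-→d8:H2→d9:-→d10:-→d11:-→d12:-→d13:-→d14:-→d15:-→d16:-→d17:-→d18:-→d19:-→d20:H2  best=H2
  + 224.119.201.201/32 (H1) depth=32
  ? 133.152.132.185  path d0:-→d1:-  best=no-route
  ? 41.209.0.0  path d0:-→d1:-→d2:-→d3:-→d4:-→d5:-→d6:-→d7:-→d8:H0→d9:-→d10:-→d11:-→d12:H0→d13:-→d14:-→d15:-→d16:-→d17:H0  best=H0
  + 224.119.201.201/32 (H1) depth=32

== LOOKUPS ==
["H2","H0","H2","H1","H1","H2","H1","H0","H2","no-route","no-route","H2","no-route","H0"]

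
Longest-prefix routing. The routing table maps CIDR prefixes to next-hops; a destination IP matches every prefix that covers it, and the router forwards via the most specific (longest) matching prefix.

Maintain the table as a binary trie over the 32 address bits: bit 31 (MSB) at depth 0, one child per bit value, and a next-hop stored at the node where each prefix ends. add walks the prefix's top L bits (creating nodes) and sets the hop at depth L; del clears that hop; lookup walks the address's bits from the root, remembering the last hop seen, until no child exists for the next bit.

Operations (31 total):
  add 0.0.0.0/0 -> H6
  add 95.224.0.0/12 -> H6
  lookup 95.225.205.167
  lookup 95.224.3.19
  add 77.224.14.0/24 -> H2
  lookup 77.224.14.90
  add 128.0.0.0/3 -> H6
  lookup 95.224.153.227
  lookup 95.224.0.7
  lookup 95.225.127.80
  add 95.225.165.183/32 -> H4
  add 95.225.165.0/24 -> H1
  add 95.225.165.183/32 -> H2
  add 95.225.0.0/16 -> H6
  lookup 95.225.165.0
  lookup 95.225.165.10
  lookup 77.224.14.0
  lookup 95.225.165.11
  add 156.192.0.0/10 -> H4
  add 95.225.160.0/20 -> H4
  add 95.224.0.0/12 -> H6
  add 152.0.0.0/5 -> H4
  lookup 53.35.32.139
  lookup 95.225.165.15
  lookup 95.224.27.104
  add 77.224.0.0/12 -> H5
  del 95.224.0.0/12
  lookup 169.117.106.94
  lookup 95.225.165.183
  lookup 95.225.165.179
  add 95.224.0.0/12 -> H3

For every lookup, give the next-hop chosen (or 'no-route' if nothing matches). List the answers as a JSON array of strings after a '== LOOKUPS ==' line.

Apply in order:
  add 0.0.0.0/0 -> H6 at depth 0
  add 95.224.0.0/12 -> H6 at depth 12
  lookup 95.225.205.167: bits 010111111110 walk d0:H6→d1:-→d2:-→d3:-→d4:-→d5:-→d6:-→d7:-→d8:-→d9:-→d10:-→d11:-→d12:H6 -> H6
  lookup 95.224.3.19: bits 010111111110 walk d0:H6→d1:-→d2:-→d3:-→d4:-→d5:-→d6:-→d7:-→d8:-→d9:-→d10:-→d11:-→d12:H6 -> H6
  add 77.224.14.0/24 -> H2 at depth 24
  lookup 77.224.14.90: bits 010011011110000000001110 walk d0:H6→d1:-→d2:-→d3:-→d4:-→d5:-→d6:-→d7:-→d8:-→d9:-→d10:-→d11:-→d12:-→d13:-→d14:-→d15:-→d16:-→d17:-→d18:-→d19:-→d20:-→d21:-→d22:-→d23:-→d24:H2 -> H2
  add 128.0.0.0/3 -> H6 at depth 3
  lookup 95.224.153.227: bits 010111111110 walk d0:H6→d1:-→d2:-→d3:-→d4:-→d5:-→d6:-→d7:-→d8:-→d9:-→d10:-→d11:-→d12:H6 -> H6
  lookup 95.224.0.7: bits 010111111110 walk d0:H6→d1:-→d2:-→d3:-→d4:-→d5:-→d6:-→d7:-→d8:-→d9:-→d10:-→d11:-→d12:H6 -> H6
  lookup 95.225.127.80: bits 010111111110 walk d0:H6→d1:-→d2:-→d3:-→d4:-→d5:-→d6:-→d7:-→d8:-→d9:-→d10:-→d11:-→d12:H6 -> H6
  add 95.225.165.183/32 -> H4 at depth 32
  add 95.225.165.0/24 -> H1 at depth 24
  add 95.225.165.183/32 -> H2 at depth 32
  add 95.225.0.0/16 -> H6 at depth 16
  lookup 95.225.165.0: bits 010111111110000110100101 walk d0:H6→d1:-→d2:-→d3:-→d4:-→d5:-→d6:-→d7:-→d8:-→d9:-→d10:-→d11:-→d12:H6→d13:-→d14:-→d15:-→d16:H6→d17:-→d18:-→d19:-→d20:-→d21:-→d22:-→d23:-→d24:H1 -> H1
  lookup 95.225.165.10: bits 010111111110000110100101 walk d0:H6→d1:-→d2:-→d3:-→d4:-→d5:-→d6:-→d7:-→d8:-→d9:-→d10:-→d11:-→d12:H6→d13:-→d14:-→d15:-→d16:H6→d17:-→d18:-→d19:-→d20:-→d21:-→d22:-→d23:-→d24:H1 -> H1
  lookup 77.224.14.0: bits 010011011110000000001110 walk d0:H6→d1:-→d2:-→d3:-→d4:-→d5:-→d6:-→d7:-→d8:-→d9:-→d10:-→d11:-→d12:-→d13:-→d14:-→d15:-→d16:-→d17:-→d18:-→d19:-→d20:-→d21:-→d22:-→d23:-→d24:H2 -> H2
  lookup 95.225.165.11: bits 010111111110000110100101 walk d0:H6→d1:-→d2:-→d3:-→d4:-→d5:-→d6:-→d7:-→d8:-→d9:-→d10:-→d11:-→d12:H6→d13:-→d14:-→d15:-→d16:H6→d17:-→d18:-→d19:-→d20:-→d21:-→d22:-→d23:-→d24:H1 -> H1
  add 156.192.0.0/10 -> H4 at depth 10
  add 95.225.160.0/20 -> H4 at depth 20
  add 95.224.0.0/12 -> H6 at depth 12
  add 152.0.0.0/5 -> H4 at depth 5
  lookup 53.35.32.139: bits 0 walk d0:H6→d1:- -> H6
  lookup 95.225.165.15: bits 010111111110000110100101 walk d0:H6→d1:-→d2:-→d3:-→d4:-→d5:-→d6:-→d7:-→d8:-→d9:-→d10:-→d11:-→d12:H6→d13:-→d14:-→d15:-→d16:H6→d17:-→d18:-→d19:-→d20:H4→d21:-→d22:-→d23:-→d24:H1 -> H1
  lookup 95.224.27.104: bits 010111111110000 walk d0:H6→d1:-→d2:-→d3:-→d4:-→d5:-→d6:-→d7:-→d8:-→d9:-→d10:-→d11:-→d12:H6→d13:-→d14:-→d15:- -> H6
  add 77.224.0.0/12 -> H5 at depth 12
  - 95.224.0.0/12 clear@12
  lookup 169.117.106.94: bits 10 walk d0:H6→d1:-→d2:- -> H6
  lookup 95.225.165.183: bits 01011111111000011010010110110111 walk d0:H6→d1:-→d2:-→d3:-→d4:-→d5:-→d6:-→d7:-→d8:-→d9:-→d10:-→d11:-→d12:-→d13:-→d14:-→d15:-→d16:H6→d17:-→d18:-→d19:-→d20:H4→d21:-→d22:-→d23:-→d24:H1→d25:-→d26:-→d27:-→d28:-→d29:-→d30:-→d31:-→d32:H2 -> H2
  lookup 95.225.165.179: bits 01011111111000011010010110110 walk d0:H6→d1:-→d2:-→d3:-→d4:-→d5:-→d6:-→d7:-→d8:-→d9:-→d10:-→d11:-→d12:-→d13:-→d14:-→d15:-→d16:H6→d17:-→d18:-→d19:-→d20:H4→d21:-→d22:-→d23:-→d24:H1→d25:-→d26:-→d27:-→d28:-→d29:- -> H1
  add 95.224.0.0/12 -> H3 at depth 12

== LOOKUPS ==
["H6","H6","H2","H6","H6","H6","H1","H1","H2","H1","H6","H1","H6","H6","H2","H1"]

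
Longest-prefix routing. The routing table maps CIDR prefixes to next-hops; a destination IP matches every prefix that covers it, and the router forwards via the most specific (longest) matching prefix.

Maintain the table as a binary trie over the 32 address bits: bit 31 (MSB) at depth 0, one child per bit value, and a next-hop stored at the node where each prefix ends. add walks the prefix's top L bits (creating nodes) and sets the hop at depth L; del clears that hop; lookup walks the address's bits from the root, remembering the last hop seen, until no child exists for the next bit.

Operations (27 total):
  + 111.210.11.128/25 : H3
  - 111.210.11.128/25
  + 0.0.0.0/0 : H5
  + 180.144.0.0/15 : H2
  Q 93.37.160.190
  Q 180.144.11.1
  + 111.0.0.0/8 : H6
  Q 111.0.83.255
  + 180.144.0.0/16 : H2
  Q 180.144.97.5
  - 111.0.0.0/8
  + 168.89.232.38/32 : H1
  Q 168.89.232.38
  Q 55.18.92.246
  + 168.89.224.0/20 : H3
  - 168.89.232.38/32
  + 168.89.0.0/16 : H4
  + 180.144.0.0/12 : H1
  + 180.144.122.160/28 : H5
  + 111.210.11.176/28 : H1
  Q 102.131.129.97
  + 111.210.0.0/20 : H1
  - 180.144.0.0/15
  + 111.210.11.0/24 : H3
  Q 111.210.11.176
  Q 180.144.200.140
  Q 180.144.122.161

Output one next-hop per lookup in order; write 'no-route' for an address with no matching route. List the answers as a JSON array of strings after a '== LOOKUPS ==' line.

Apply in order:
  + 111.210.11.128/25 (H3) depth=25
  del 111.210.11.128/25 (clear depth 25)
  + 0.0.0.0/0 (H5) depth=0
  + 180.144.0.0/15 (H2) depth=15
  ? 93.37.160.190  path d0:H5→d1:-→d2:-  best=H5
  ? 180.144.11.1  path d0:H5→d1:-→d2:-→d3:-→d4:-→d5:-→d6:-→d7:-→d8:-→d9:-→d10:-→d11:-→d12:-→d13:-→d14:-→d15:H2  best=H2
  + 111.0.0.0/8 (H6) depth=8
  ? 111.0.83.255  path d0:H5→d1:-→d2:-→d3:-→d4:-→d5:-→d6:-→d7:-→d8:H6  best=H6
  + 180.144.0.0/16 (H2) depth=16
  ? 180.144.97.5  path d0:H5→d1:-→d2:-→d3:-→d4:-→d5:-→d6:-→d7:-→d8:-→d9:-→d10:-→d11:-→d12:-→d13:-→d14:-→d15:H2→d16:H2  best=H2
  del 111.0.0.0/8 (clear depth 8)
  + 168.89.232.38/32 (H1) depth=32
  ? 168.89.232.38  path d0:H5→d1:-→d2:-→d3:-→d4:-→d5:-→d6:-→d7:-→d8:-→d9:-→d10:-→d11:-→d12:-→d13:-→d14:-→d15:-→d16:-→d17:-→d18:-→d19:-→d20:-→d21:-→d22:-→d23:-→d24:-→d25:-→d26:-→d27:-→d28:-→d29:-→d30:-→d31:-→d32:H1  best=H1
  ? 55.18.92.246  path d0:H5→d1:-  best=H5
  + 168.89.224.0/20 (H3) depth=20
  del 168.89.232.38/32 (clear depth 32)
  + 168.89.0.0/16 (H4) depth=16
  + 180.144.0.0/12 (H1) depth=12
  + 180.144.122.160/28 (H5) depth=28
  + 111.210.11.176/28 (H1) depth=28
  ? 102.131.129.97  path d0:H5→d1:-→d2:-→d3:-→d4:-  best=H5
  + 111.210.0.0/20 (H1) depth=20
  del 180.144.0.0/15 (clear depth 15)
  + 111.210.11.0/24 (H3) depth=24
  ? 111.210.11.176  path d0:H5→d1:-→d2:-→d3:-→d4:-→d5:-→d6:-→d7:-→d8:-→d9:-→d10:-→d11:-→d12:-→d13:-→d14:-→d15:-→d16:-→d17:-→d18:-→d19:-→d20:H1→d21:-→d22:-→d23:-→d24:H3→d25:-→d26:-→d27:-→d28:H1  best=H1
  ? 180.144.200.140  path d0:H5→d1:-→d2:-→d3:-→d4:-→d5:-→d6:-→d7:-→d8:-→d9:-→d10:-→d11:-→d12:H1→d13:-→d14:-→d15:-→d16:H2  best=H2
  ? 180.144.122.161  path d0:H5→d1:-→d2:-→d3:-→d4:-→d5:-→d6:-→d7:-→d8:-→d9:-→d10:-→d11:-→d12:H1→d13:-→d14:-→d15:-→d16:H2→d17:-→d18:-→d19:-→d20:-→d21:-→d22:-→d23:-→d24:-→d25:-→d26:-→d27:-→d28:H5  best=H5

== LOOKUPS ==
["H5","H2","H6","H2","H1","H5","H5","H1","H2","H5"]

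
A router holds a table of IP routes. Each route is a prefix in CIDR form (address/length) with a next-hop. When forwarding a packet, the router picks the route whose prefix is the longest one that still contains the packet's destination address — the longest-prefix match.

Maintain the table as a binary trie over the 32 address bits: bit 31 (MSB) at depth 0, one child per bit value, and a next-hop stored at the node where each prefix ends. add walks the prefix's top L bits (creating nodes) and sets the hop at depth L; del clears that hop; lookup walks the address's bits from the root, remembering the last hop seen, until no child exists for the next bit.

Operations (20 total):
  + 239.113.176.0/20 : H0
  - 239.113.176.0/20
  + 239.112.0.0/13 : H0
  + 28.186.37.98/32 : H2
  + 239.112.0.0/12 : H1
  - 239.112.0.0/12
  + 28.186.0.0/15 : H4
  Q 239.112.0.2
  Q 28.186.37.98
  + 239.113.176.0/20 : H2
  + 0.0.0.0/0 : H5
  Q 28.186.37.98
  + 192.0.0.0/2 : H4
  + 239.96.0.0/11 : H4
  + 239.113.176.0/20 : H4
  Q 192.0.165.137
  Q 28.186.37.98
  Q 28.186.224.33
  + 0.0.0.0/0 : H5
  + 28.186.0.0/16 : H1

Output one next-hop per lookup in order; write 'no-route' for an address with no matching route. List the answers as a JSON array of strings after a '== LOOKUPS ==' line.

Apply in order:
  add 239.113.176.0/20 -> H0 at depth 20
  del 239.113.176.0/20 (clear depth 20)
  add 239.112.0.0/13 -> H0 at depth 13
  add 28.186.37.98/32 -> H2 at depth 32
  add 239.112.0.0/12 -> H1 at depth 12
  del 239.112.0.0/12 (clear depth 12)
  add 28.186.0.0/15 -> H4 at depth 15
  ? 239.112.0.2  path d0:-→d1:-→d2:-→d3:-→d4:-→d5:-→d6:-→d7:-→d8:-→d9:-→d10:-→d11:-→d12:-→d13:H0→d14:-→d15:-  best=H0
  ? 28.186.37.98  path d0:-→d1:-→d2:-→d3:-→d4:-→d5:-→d6:-→d7:-→d8:-→d9:-→d10:-→d11:-→d12:-→d13:-→d14:-→d15:H4→d16:-→d17:-→d18:-→d19:-→d20:-→d21:-→d22:-→d23:-→d24:-→d25:-→d26:-→d27:-→d28:-→d29:-→d30:-→d31:-→d32:H2  best=H2
  add 239.113.176.0/20 -> H2 at depth 20
  add 0.0.0.0/0 -> H5 at depth 0
  ? 28.186.37.98  path d0:H5→d1:-→d2:-→d3:-→d4:-→d5:-→d6:-→d7:-→d8:-→d9:-→d10:-→d11:-→d12:-→d13:-→d14:-→d15:H4→d16:-→d17:-→d18:-→d19:-→d20:-→d21:-→d22:-→d23:-→d24:-→d25:-→d26:-→d27:-→d28:-→d29:-→d30:-→d31:-→d32:H2  best=H2
  add 192.0.0.0/2 -> H4 at depth 2
  add 239.96.0.0/11 -> H4 at depth 11
  add 239.113.176.0/20 -> H4 at depth 20
  ? 192.0.165.137  path d0:H5→d1:-→d2:H4  best=H4
  ? 28.186.37.98  path d0:H5→d1:-→d2:-→d3:-→d4:-→d5:-→d6:-→d7:-→d8:-→d9:-→d10:-→d11:-→d12:-→d13:-→d14:-→d15:H4→d16:-→d17:-→d18:-→d19:-→d20:-→d21:-→d22:-→d23:-→d24:-→d25:-→d26:-→d27:-→d28:-→d29:-→d30:-→d31:-→d32:H2  best=H2
  ? 28.186.224.33  path d0:H5→d1:-→d2:-→d3:-→d4:-→d5:-→d6:-→d7:-→d8:-→d9:-→d10:-→d11:-→d12:-→d13:-→d14:-→d15:H4→d16:-  best=H4
  add 0.0.0.0/0 -> H5 at depth 0
  add 28.186.0.0/16 -> H1 at depth 16

== LOOKUPS ==
["H0","H2","H2","H4","H2","H4"]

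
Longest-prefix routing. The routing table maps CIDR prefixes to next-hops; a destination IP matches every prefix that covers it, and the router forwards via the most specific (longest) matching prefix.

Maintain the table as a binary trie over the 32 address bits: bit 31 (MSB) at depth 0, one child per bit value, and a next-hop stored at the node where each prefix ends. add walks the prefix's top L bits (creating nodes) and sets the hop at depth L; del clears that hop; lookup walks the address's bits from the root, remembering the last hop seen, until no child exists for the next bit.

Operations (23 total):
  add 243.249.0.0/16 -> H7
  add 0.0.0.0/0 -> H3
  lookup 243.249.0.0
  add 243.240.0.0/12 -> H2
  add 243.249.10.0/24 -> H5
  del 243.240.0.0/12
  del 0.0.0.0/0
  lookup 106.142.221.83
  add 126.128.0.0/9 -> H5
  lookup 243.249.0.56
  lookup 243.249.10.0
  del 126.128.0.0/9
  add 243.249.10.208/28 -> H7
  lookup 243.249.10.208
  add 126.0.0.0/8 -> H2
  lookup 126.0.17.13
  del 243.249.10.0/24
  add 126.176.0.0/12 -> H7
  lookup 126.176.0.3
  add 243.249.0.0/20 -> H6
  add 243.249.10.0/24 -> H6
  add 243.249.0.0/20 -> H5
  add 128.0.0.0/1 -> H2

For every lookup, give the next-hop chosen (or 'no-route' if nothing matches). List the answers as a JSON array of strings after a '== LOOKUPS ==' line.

Process each operation:
  add 243.249.0.0/16 -> H7 at depth 16
  add 0.0.0.0/0 -> H3 at depth 0
  ? 243.249.0.0  path d0:H3→d1:-→d2:-→d3:-→d4:-→d5:-→d6:-→d7:-→d8:-→d9:-→d10:-→d11:-→d12:-→d13:-→d14:-→d15:-→d16:H7  best=H7
  add 243.240.0.0/12 -> H2 at depth 12
  add 243.249.10.0/24 -> H5 at depth 24
  - 243.240.0.0/12 clear@12
  - 0.0.0.0/0 clear@0
  ? 106.142.221.83  path d0:-  best=no-route
  add 126.128.0.0/9 -> H5 at depth 9
  ? 243.249.0.56  path d0:-→d1:-→d2:-→d3:-→d4:-→d5:-→d6:-→d7:-→d8:-→d9:-→d10:-→d11:-→d12:-→d13:-→d14:-→d15:-→d16:H7→d17:-→d18:-→d19:-→d20:-  best=H7
  ? 243.249.10.0  path d0:-→d1:-→d2:-→d3:-→d4:-→d5:-→d6:-→d7:-→d8:-→d9:-→d10:-→d11:-→d12:-→d13:-→d14:-→d15:-→d16:H7→d17:-→d18:-→d19:-→d20:-→d21:-→d22:-→d23:-→d24:H5  best=H5
  - 126.128.0.0/9 clear@9
  add 243.249.10.208/28 -> H7 at depth 28
  ? 243.249.10.208  path d0:-→d1:-→d2:-→d3:-→d4:-→d5:-→d6:-→d7:-→d8:-→d9:-→d10:-→d11:-→d12:-→d13:-→d14:-→d15:-→d16:H7→d17:-→d18:-→d19:-→d20:-→d21:-→d22:-→d23:-→d24:H5→d25:-→d26:-→d27:-→d28:H7  best=H7
  add 126.0.0.0/8 -> H2 at depth 8
  ? 126.0.17.13  path d0:-→d1:-→d2:-→d3:-→d4:-→d5:-→d6:-→d7:-→d8:H2  best=H2
  - 243.249.10.0/24 clear@24
  add 126.176.0.0/12 -> H7 at depth 12
  ? 126.176.0.3  path d0:-→d1:-→d2:-→d3:-→d4:-→d5:-→d6:-→d7:-→d8:H2→d9:-→d10:-→d11:-→d12:H7  best=H7
  add 243.249.0.0/20 -> H6 at depth 20
  add 243.249.10.0/24 -> H6 at depth 24
  add 243.249.0.0/20 -> H5 at depth 20
  add 128.0.0.0/1 -> H2 at depth 1

== LOOKUPS ==
["H7","no-route","H7","H5","H7","H2","H7"]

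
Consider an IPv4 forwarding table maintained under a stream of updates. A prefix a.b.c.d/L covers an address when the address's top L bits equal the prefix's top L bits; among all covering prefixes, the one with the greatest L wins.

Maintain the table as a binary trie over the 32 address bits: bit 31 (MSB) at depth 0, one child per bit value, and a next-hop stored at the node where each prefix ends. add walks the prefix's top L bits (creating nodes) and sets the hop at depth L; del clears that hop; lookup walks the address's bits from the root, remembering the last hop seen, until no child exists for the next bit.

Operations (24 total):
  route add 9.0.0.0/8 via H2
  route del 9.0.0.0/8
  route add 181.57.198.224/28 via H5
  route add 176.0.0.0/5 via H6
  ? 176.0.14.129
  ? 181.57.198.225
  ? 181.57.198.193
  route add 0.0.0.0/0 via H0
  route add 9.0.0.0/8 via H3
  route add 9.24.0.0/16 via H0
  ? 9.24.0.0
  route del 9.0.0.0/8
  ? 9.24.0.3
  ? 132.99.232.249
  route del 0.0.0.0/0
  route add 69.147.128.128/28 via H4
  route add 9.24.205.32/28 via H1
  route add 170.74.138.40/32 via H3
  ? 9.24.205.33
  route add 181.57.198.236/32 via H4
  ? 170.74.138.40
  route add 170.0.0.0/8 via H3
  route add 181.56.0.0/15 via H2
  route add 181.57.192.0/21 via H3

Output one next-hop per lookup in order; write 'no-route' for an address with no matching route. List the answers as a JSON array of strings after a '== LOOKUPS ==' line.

Process each operation:
  add 9.0.0.0/8 -> H2 at depth 8
  - 9.0.0.0/8 clear@8
  add 181.57.198.224/28 -> H5 at depth 28
  add 176.0.0.0/5 -> H6 at depth 5
  Q 176.0.14.129: descend 10110 ; hops seen [H6] ; pick H6
  Q 181.57.198.225: descend 1011010100111001110001101110 ; hops seen [H6,H5] ; pick H5
  Q 181.57.198.193: descend 10110101001110011100011011 ; hops seen [H6] ; pick H6
  add 0.0.0.0/0 -> H0 at depth 0
  add 9.0.0.0/8 -> H3 at depth 8
  add 9.24.0.0/16 -> H0 at depth 16
  Q 9.24.0.0: descend 0000100100011000 ; hops seen [H0,H3,H0] ; pick H0
  - 9.0.0.0/8 clear@8
  Q 9.24.0.3: descend 0000100100011000 ; hops seen [H0,H0] ; pick H0
  Q 132.99.232.249: descend 10 ; hops seen [H0] ; pick H0
  - 0.0.0.0/0 clear@0
  add 69.147.128.128/28 -> H4 at depth 28
  add 9.24.205.32/28 -> H1 at depth 28
  add 170.74.138.40/32 -> H3 at depth 32
  Q 9.24.205.33: descend 0000100100011000110011010010 ; hops seen [H0,H1] ; pick H1
  add 181.57.198.236/32 -> H4 at depth 32
  Q 170.74.138.40: descend 10101010010010101000101000101000 ; hops seen [H3] ; pick H3
  add 170.0.0.0/8 -> H3 at depth 8
  add 181.56.0.0/15 -> H2 at depth 15
  add 181.57.192.0/21 -> H3 at depth 21

== LOOKUPS ==
["H6","H5","H6","H0","H0","H0","H1","H3"]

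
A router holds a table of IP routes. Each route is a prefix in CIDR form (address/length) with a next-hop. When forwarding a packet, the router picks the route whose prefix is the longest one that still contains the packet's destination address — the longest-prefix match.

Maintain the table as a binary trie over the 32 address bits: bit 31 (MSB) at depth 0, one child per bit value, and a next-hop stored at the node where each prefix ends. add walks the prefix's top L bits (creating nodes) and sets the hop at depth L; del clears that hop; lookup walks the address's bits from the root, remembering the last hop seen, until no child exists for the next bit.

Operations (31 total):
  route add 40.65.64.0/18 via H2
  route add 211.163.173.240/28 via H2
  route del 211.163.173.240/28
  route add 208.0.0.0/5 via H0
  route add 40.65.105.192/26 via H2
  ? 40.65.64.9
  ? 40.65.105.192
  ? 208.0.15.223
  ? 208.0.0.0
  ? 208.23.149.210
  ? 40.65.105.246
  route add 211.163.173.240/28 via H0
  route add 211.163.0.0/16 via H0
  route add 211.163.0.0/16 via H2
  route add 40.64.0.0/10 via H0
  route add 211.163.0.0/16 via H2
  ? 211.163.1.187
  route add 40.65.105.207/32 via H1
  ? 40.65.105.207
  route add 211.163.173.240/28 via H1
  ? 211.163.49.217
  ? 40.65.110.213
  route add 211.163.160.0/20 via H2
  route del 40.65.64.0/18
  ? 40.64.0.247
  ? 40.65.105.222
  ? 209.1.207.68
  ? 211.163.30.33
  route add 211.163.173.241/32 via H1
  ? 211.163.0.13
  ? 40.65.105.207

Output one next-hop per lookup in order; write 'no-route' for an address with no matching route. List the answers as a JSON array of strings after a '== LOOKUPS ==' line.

Process each operation:
  + 40.65.64.0/18 (H2) depth=18
  + 211.163.173.240/28 (H2) depth=28
  del 211.163.173.240/28 (clear depth 28)
  + 208.0.0.0/5 (H0) depth=5
  + 40.65.105.192/26 (H2) depth=26
  Q 40.65.64.9: descend 001010000100000101 ; hops seen [H2] ; pick H2
  Q 40.65.105.192: descend 00101000010000010110100111 ; hops seen [H2,H2] ; pick H2
  Q 208.0.15.223: descend 110100 ; hops seen [H0] ; pick H0
  Q 208.0.0.0: descend 110100 ; hops seen [H0] ; pick H0
  Q 208.23.149.210: descend 110100 ; hops seen [H0] ; pick H0
  Q 40.65.105.246: descend 00101000010000010110100111 ; hops seen [H2,H2] ; pick H2
  + 211.163.173.240/28 (H0) depth=28
  + 211.163.0.0/16 (H0) depth=16
  + 211.163.0.0/16 (H2) depth=16
  + 40.64.0.0/10 (H0) depth=10
  + 211.163.0.0/16 (H2) depth=16
  Q 211.163.1.187: descend 1101001110100011 ; hops seen [H0,H2] ; pick H2
  + 40.65.105.207/32 (H1) depth=32
  Q 40.65.105.207: descend 00101000010000010110100111001111 ; hops seen [H0,H2,H2,H1] ; pick H1
  + 211.163.173.240/28 (H1) depth=28
  Q 211.163.49.217: descend 1101001110100011 ; hops seen [H0,H2] ; pick H2
  Q 40.65.110.213: descend 001010000100000101101 ; hops seen [H0,H2] ; pick H2
  + 211.163.160.0/20 (H2) depth=20
  del 40.65.64.0/18 (clear depth 18)
  Q 40.64.0.247: descend 001010000100000 ; hops seen [H0] ; pick H0
  Q 40.65.105.222: descend 001010000100000101101001110 ; hops seen [H0,H2] ; pick H2
  Q 209.1.207.68: descend 110100 ; hops seen [H0] ; pick H0
  Q 211.163.30.33: descend 1101001110100011 ; hops seen [H0,H2] ; pick H2
  + 211.163.173.241/32 (H1) depth=32
  Q 211.163.0.13: descend 1101001110100011 ; hops seen [H0,H2] ; pick H2
  Q 40.65.105.207: descend 00101000010000010110100111001111 ; hops seen [H0,H2,H1] ; pick H1

== LOOKUPS ==
["H2","H2","H0","H0","H0","H2","H2","H1","H2","H2","H0","H2","H0","H2","H2","H1"]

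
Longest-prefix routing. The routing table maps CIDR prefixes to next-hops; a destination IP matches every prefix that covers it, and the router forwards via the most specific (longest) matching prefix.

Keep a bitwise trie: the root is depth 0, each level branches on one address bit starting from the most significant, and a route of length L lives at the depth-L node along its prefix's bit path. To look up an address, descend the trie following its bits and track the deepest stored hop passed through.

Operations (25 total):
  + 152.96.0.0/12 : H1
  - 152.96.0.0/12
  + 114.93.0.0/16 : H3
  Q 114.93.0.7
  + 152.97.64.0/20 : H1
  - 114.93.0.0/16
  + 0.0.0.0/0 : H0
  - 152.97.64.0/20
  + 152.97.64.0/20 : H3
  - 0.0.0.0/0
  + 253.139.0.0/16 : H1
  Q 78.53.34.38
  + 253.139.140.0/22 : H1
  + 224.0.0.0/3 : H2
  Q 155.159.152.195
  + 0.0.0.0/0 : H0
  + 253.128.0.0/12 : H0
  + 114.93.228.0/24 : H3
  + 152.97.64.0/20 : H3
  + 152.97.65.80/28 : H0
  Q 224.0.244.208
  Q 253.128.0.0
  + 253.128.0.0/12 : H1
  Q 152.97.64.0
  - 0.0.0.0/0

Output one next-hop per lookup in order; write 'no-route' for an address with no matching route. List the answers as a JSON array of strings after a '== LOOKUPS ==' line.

Trace:
  add 152.96.0.0/12 -> H1 at depth 12
  del 152.96.0.0/12 (clear depth 12)
  add 114.93.0.0/16 -> H3 at depth 16
  lookup 114.93.0.7: bits 0111001001011101 walk d0:-→d1:-→d2:-→d3:-→d4:-→d5:-→d6:-→d7:-→d8:-→d9:-→d10:-→d11:-→d12:-→d13:-→d14:-→d15:-→d16:H3 -> H3
  add 152.97.64.0/20 -> H1 at depth 20
  del 114.93.0.0/16 (clear depth 16)
  add 0.0.0.0/0 -> H0 at depth 0
  del 152.97.64.0/20 (clear depth 20)
  add 152.97.64.0/20 -> H3 at depth 20
  del 0.0.0.0/0 (clear depth 0)
  add 253.139.0.0/16 -> H1 at depth 16
  lookup 78.53.34.38: bits 01 walk d0:-→d1:-→d2:- -> no-route
  add 253.139.140.0/22 -> H1 at depth 22
  add 224.0.0.0/3 -> H2 at depth 3
  lookup 155.159.152.195: bits 100110 walk d0:-→d1:-→d2:-→d3:-→d4:-→d5:-→d6:- -> no-route
  add 0.0.0.0/0 -> H0 at depth 0
  add 253.128.0.0/12 -> H0 at depth 12
  add 114.93.228.0/24 -> H3 at depth 24
  add 152.97.64.0/20 -> H3 at depth 20
  add 152.97.65.80/28 -> H0 at depth 28
  lookup 224.0.244.208: bits 111 walk d0:H0→d1:-→d2:-→d3:H2 -> H2
  lookup 253.128.0.0: bits 111111011000 walk d0:H0→d1:-→d2:-→d3:H2→d4:-→d5:-→d6:-→d7:-→d8:-→d9:-→d10:-→d11:-→d12:H0 -> H0
  add 253.128.0.0/12 -> H1 at depth 12
  lookup 152.97.64.0: bits 10011000011000010100000 walk d0:H0→d1:-→d2:-→d3:-→d4:-→d5:-→d6:-→d7:-→d8:-→d9:-→d10:-→d11:-→d12:-→d13:-→d14:-→d15:-→d16:-→d17:-→d18:-→d19:-→d20:H3→d21:-→d22:-→d23:- -> H3
  del 0.0.0.0/0 (clear depth 0)

== LOOKUPS ==
["H3","no-route","no-route","H2","H0","H3"]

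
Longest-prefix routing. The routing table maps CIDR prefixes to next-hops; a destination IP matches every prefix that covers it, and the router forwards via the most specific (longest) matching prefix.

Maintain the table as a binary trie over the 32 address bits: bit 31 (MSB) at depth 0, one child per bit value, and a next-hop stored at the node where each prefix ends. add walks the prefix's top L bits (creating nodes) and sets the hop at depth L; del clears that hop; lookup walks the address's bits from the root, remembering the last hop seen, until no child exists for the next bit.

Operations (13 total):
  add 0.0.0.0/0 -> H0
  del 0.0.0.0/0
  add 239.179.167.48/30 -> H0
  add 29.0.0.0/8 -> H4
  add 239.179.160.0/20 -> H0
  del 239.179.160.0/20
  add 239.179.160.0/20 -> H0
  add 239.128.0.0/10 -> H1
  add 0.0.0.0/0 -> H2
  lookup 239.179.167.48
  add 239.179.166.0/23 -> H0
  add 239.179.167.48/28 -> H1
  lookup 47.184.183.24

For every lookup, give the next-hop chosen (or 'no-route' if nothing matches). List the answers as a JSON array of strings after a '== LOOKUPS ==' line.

Trace:
  + 0.0.0.0/0 (H0) depth=0
  del 0.0.0.0/0 (clear depth 0)
  + 239.179.167.48/30 (H0) depth=30
  + 29.0.0.0/8 (H4) depth=8
  + 239.179.160.0/20 (H0) depth=20
  del 239.179.160.0/20 (clear depth 20)
  + 239.179.160.0/20 (H0) depth=20
  + 239.128.0.0/10 (H1) depth=10
  + 0.0.0.0/0 (H2) depth=0
  Q 239.179.167.48: descend 111011111011001110100111001100 ; hops seen [H2,H1,H0,H0] ; pick H0
  + 239.179.166.0/23 (H0) depth=23
  + 239.179.167.48/28 (H1) depth=28
  Q 47.184.183.24: descend 00 ; hops seen [H2] ; pick H2

== LOOKUPS ==
["H0","H2"]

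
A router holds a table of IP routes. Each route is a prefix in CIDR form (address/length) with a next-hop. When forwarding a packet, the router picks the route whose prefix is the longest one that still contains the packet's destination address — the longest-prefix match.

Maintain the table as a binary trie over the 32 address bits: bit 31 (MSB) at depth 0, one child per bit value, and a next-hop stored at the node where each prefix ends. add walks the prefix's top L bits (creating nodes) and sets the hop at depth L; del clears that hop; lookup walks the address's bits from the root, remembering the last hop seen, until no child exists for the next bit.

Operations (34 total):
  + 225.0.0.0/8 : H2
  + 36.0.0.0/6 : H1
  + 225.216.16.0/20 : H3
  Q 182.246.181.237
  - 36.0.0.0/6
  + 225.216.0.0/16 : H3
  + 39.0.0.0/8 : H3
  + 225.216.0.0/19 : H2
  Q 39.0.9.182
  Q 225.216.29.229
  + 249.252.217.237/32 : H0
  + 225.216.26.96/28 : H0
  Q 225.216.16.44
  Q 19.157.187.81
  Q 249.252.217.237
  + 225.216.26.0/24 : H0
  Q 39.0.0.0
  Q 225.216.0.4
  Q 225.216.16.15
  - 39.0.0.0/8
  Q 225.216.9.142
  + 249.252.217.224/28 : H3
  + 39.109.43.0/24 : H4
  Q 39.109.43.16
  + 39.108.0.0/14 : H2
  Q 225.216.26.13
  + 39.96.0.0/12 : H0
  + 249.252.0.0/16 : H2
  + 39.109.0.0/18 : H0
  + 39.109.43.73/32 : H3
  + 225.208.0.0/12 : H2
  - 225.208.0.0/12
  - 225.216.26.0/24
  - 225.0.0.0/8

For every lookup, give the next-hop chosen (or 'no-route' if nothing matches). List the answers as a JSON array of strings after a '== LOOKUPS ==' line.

Trace:
  + 225.0.0.0/8 (H2) depth=8
  + 36.0.0.0/6 (H1) depth=6
  + 225.216.16.0/20 (H3) depth=20
  Q 182.246.181.237: descend 1 ; hops seen [∅] ; pick no-route
  - 36.0.0.0/6 clear@6
  + 225.216.0.0/16 (H3) depth=16
  + 39.0.0.0/8 (H3) depth=8
  + 225.216.0.0/19 (H2) depth=19
  Q 39.0.9.182: descend 00100111 ; hops seen [H3] ; pick H3
  Q 225.216.29.229: descend 11100001110110000001 ; hops seen [H2,H3,H2,H3] ; pick H3
  + 249.252.217.237/32 (H0) depth=32
  + 225.216.26.96/28 (H0) depth=28
  Q 225.216.16.44: descend 11100001110110000001 ; hops seen [H2,H3,H2,H3] ; pick H3
  Q 19.157.187.81: descend 00 ; hops seen [∅] ; pick no-route
  Q 249.252.217.237: descend 11111001111111001101100111101101 ; hops seen [H0] ; pick H0
  + 225.216.26.0/24 (H0) depth=24
  Q 39.0.0.0: descend 00100111 ; hops seen [H3] ; pick H3
  Q 225.216.0.4: descend 1110000111011000000 ; hops seen [H2,H3,H2] ; pick H2
  Q 225.216.16.15: descend 11100001110110000001 ; hops seen [H2,H3,H2,H3] ; pick H3
  - 39.0.0.0/8 clear@8
  Q 225.216.9.142: descend 1110000111011000000 ; hops seen [H2,H3,H2] ; pick H2
  + 249.252.217.224/28 (H3) depth=28
  + 39.109.43.0/24 (H4) depth=24
  Q 39.109.43.16: descend 001001110110110100101011 ; hops seen [H4] ; pick H4
  + 39.108.0.0/14 (H2) depth=14
  Q 225.216.26.13: descend 1110000111011000000110100 ; hops seen [H2,H3,H2,H3,H0] ; pick H0
  + 39.96.0.0/12 (H0) depth=12
  + 249.252.0.0/16 (H2) depth=16
  + 39.109.0.0/18 (H0) depth=18
  + 39.109.43.73/32 (H3) depth=32
  + 225.208.0.0/12 (H2) depth=12
  - 225.208.0.0/12 clear@12
  - 225.216.26.0/24 clear@24
  - 225.0.0.0/8 clear@8

== LOOKUPS ==
["no-route","H3","H3","H3","no-route","H0","H3","H2","H3","H2","H4","H0"]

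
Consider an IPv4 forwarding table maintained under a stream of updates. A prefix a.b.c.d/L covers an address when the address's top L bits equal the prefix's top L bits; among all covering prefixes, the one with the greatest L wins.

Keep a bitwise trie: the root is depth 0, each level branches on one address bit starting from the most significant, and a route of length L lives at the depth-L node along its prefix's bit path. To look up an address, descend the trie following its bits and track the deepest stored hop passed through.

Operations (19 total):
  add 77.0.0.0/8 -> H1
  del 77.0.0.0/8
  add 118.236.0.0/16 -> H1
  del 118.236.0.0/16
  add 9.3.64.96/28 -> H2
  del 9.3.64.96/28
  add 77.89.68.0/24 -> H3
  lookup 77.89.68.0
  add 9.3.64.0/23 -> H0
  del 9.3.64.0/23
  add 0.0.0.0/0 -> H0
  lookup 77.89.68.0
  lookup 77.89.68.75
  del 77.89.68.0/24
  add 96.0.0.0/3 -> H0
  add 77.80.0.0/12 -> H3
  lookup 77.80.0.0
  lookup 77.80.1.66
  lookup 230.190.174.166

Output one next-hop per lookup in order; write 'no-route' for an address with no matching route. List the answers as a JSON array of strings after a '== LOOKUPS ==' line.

Apply in order:
  add 77.0.0.0/8 -> H1 at depth 8
  del 77.0.0.0/8 (clear depth 8)
  add 118.236.0.0/16 -> H1 at depth 16
  del 118.236.0.0/16 (clear depth 16)
  add 9.3.64.96/28 -> H2 at depth 28
  del 9.3.64.96/28 (clear depth 28)
  add 77.89.68.0/24 -> H3 at depth 24
  lookup 77.89.68.0: bits 010011010101100101000100 walk d0:-→d1:-→d2:-→d3:-→d4:-→d5:-→d6:-→d7:-→d8:-→d9:-→d10:-→d11:-→d12:-→d13:-→d14:-→d15:-→d16:-→d17:-→d18:-→d19:-→d20:-→d21:-→d22:-→d23:-→d24:H3 -> H3
  add 9.3.64.0/23 -> H0 at depth 23
  del 9.3.64.0/23 (clear depth 23)
  add 0.0.0.0/0 -> H0 at depth 0
  lookup 77.89.68.0: bits 010011010101100101000100 walk d0:H0→d1:-→d2:-→d3:-→d4:-→d5:-→d6:-→d7:-→d8:-→d9:-→d10:-→d11:-→d12:-→d13:-→d14:-→d15:-→d16:-→d17:-→d18:-→d19:-→d20:-→d21:-→d22:-→d23:-→d24:H3 -> H3
  lookup 77.89.68.75: bits 010011010101100101000100 walk d0:H0→d1:-→d2:-→d3:-→d4:-→d5:-→d6:-→d7:-→d8:-→d9:-→d10:-→d11:-→d12:-→d13:-→d14:-→d15:-→d16:-→d17:-→d18:-→d19:-→d20:-→d21:-→d22:-→d23:-→d24:H3 -> H3
  del 77.89.68.0/24 (clear depth 24)
  add 96.0.0.0/3 -> H0 at depth 3
  add 77.80.0.0/12 -> H3 at depth 12
  lookup 77.80.0.0: bits 010011010101 walk d0:H0→d1:-→d2:-→d3:-→d4:-→d5:-→d6:-→d7:-→d8:-→d9:-→d10:-→d11:-→d12:H3 -> H3
  lookup 77.80.1.66: bits 010011010101 walk d0:H0→d1:-→d2:-→d3:-→d4:-→d5:-→d6:-→d7:-→d8:-→d9:-→d10:-→d11:-→d12:H3 -> H3
  lookup 230.190.174.166: bits ε walk d0:H0 -> H0

== LOOKUPS ==
["H3","H3","H3","H3","H3","H0"]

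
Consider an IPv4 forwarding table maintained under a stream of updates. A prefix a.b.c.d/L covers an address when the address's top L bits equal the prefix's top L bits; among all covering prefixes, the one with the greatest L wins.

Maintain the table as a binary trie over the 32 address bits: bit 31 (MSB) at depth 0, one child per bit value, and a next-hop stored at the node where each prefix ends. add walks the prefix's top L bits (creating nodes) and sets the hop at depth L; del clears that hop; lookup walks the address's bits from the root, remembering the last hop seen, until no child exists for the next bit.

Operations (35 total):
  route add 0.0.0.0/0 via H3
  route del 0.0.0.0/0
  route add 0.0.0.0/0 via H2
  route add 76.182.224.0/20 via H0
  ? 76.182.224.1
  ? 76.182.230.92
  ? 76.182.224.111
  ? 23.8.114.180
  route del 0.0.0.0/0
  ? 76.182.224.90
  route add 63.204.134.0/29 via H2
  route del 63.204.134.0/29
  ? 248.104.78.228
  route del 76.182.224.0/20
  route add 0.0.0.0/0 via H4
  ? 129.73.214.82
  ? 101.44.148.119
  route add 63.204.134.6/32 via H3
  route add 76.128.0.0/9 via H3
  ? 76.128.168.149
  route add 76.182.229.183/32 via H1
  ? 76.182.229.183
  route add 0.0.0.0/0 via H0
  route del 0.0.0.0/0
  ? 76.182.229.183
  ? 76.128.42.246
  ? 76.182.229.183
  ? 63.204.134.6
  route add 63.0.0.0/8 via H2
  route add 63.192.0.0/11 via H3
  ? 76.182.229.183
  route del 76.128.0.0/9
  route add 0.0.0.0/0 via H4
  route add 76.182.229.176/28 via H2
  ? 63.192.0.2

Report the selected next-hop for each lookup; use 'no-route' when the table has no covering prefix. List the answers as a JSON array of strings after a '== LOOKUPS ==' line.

Trace:
  + 0.0.0.0/0 (H3) depth=0
  - 0.0.0.0/0 clear@0
  + 0.0.0.0/0 (H2) depth=0
  + 76.182.224.0/20 (H0) depth=20
  Q 76.182.224.1: descend 01001100101101101110 ; hops seen [H2,H0] ; pick H0
  Q 76.182.230.92: descend 01001100101101101110 ; hops seen [H2,H0] ; pick H0
  Q 76.182.224.111: descend 01001100101101101110 ; hops seen [H2,H0] ; pick H0
  Q 23.8.114.180: descend 0 ; hops seen [H2] ; pick H2
  - 0.0.0.0/0 clear@0
  Q 76.182.224.90: descend 01001100101101101110 ; hops seen [H0] ; pick H0
  + 63.204.134.0/29 (H2) depth=29
  - 63.204.134.0/29 clear@29
  Q 248.104.78.228: descend ε ; hops seen [∅] ; pick no-route
  - 76.182.224.0/20 clear@20
  + 0.0.0.0/0 (H4) depth=0
  Q 129.73.214.82: descend ε ; hops seen [H4] ; pick H4
  Q 101.44.148.119: descend 01 ; hops seen [H4] ; pick H4
  + 63.204.134.6/32 (H3) depth=32
  + 76.128.0.0/9 (H3) depth=9
  Q 76.128.168.149: descend 0100110010 ; hops seen [H4,H3] ; pick H3
  + 76.182.229.183/32 (H1) depth=32
  Q 76.182.229.183: descend 01001100101101101110010110110111 ; hops seen [H4,H3,H1] ; pick H1
  + 0.0.0.0/0 (H0) depth=0
  - 0.0.0.0/0 clear@0
  Q 76.182.229.183: descend 01001100101101101110010110110111 ; hops seen [H3,H1] ; pick H1
  Q 76.128.42.246: descend 0100110010 ; hops seen [H3] ; pick H3
  Q 76.182.229.183: descend 01001100101101101110010110110111 ; hops seen [H3,H1] ; pick H1
  Q 63.204.134.6: descend 00111111110011001000011000000110 ; hops seen [H3] ; pick H3
  + 63.0.0.0/8 (H2) depth=8
  + 63.192.0.0/11 (H3) depth=11
  Q 76.182.229.183: descend 01001100101101101110010110110111 ; hops seen [H3,H1] ; pick H1
  - 76.128.0.0/9 clear@9
  + 0.0.0.0/0 (H4) depth=0
  + 76.182.229.176/28 (H2) depth=28
  Q 63.192.0.2: descend 001111111100 ; hops seen [H4,H2,H3] ; pick H3

== LOOKUPS ==
["H0","H0","H0","H2","H0","no-route","H4","H4","H3","H1","H1","H3","H1","H3","H1","H3"]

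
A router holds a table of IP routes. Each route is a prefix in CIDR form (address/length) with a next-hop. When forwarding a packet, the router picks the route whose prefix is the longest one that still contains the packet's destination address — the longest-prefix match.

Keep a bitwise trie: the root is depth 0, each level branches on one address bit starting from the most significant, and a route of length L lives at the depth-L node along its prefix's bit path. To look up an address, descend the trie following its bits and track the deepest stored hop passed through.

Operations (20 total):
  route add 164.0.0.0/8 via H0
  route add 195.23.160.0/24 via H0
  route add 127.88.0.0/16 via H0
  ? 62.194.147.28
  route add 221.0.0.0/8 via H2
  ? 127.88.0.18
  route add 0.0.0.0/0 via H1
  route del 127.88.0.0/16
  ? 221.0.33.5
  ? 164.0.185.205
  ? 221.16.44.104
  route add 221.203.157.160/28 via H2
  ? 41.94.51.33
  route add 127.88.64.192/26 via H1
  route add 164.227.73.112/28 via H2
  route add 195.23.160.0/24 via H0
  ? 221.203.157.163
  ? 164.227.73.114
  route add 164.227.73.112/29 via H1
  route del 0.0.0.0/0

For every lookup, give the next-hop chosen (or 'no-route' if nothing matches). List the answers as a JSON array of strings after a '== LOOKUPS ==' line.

Trace:
  add 164.0.0.0/8 -> H0 at depth 8
  add 195.23.160.0/24 -> H0 at depth 24
  add 127.88.0.0/16 -> H0 at depth 16
  lookup 62.194.147.28: bits 0 walk d0:-→d1:- -> no-route
  add 221.0.0.0/8 -> H2 at depth 8
  lookup 127.88.0.18: bits 0111111101011000 walk d0:-→d1:-→d2:-→d3:-→d4:-→d5:-→d6:-→d7:-→d8:-→d9:-→d10:-→d11:-→d12:-→d13:-→d14:-→d15:-→d16:H0 -> H0
  add 0.0.0.0/0 -> H1 at depth 0
  - 127.88.0.0/16 clear@16
  lookup 221.0.33.5: bits 11011101 walk d0:H1→d1:-→d2:-→d3:-→d4:-→d5:-→d6:-→d7:-→d8:H2 -> H2
  lookup 164.0.185.205: bits 10100100 walk d0:H1→d1:-→d2:-→d3:-→d4:-→d5:-→d6:-→d7:-→d8:H0 -> H0
  lookup 221.16.44.104: bits 11011101 walk d0:H1→d1:-→d2:-→d3:-→d4:-→d5:-→d6:-→d7:-→d8:H2 -> H2
  add 221.203.157.160/28 -> H2 at depth 28
  lookup 41.94.51.33: bits 0 walk d0:H1→d1:- -> H1
  add 127.88.64.192/26 -> H1 at depth 26
  add 164.227.73.112/28 -> H2 at depth 28
  add 195.23.160.0/24 -> H0 at depth 24
  lookup 221.203.157.163: bits 1101110111001011100111011010 walk d0:H1→d1:-→d2:-→d3:-→d4:-→d5:-→d6:-→d7:-→d8:H2→d9:-→d10:-→d11:-→d12:-→d13:-→d14:-→d15:-→d16:-→d17:-→d18:-→d19:-→d20:-→d21:-→d22:-→d23:-→d24:-→d25:-→d26:-→d27:-→d28:H2 -> H2
  lookup 164.227.73.114: bits 1010010011100011010010010111 walk d0:H1→d1:-→d2:-→d3:-→d4:-→d5:-→d6:-→d7:-→d8:H0→d9:-→d10:-→d11:-→d12:-→d13:-→d14:-→d15:-→d16:-→d17:-→d18:-→d19:-→d20:-→d21:-→d22:-→d23:-→d24:-→d25:-→d26:-→d27:-→d28:H2 -> H2
  add 164.227.73.112/29 -> H1 at depth 29
  - 0.0.0.0/0 clear@0

== LOOKUPS ==
["no-route","H0","H2","H0","H2","H1","H2","H2"]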